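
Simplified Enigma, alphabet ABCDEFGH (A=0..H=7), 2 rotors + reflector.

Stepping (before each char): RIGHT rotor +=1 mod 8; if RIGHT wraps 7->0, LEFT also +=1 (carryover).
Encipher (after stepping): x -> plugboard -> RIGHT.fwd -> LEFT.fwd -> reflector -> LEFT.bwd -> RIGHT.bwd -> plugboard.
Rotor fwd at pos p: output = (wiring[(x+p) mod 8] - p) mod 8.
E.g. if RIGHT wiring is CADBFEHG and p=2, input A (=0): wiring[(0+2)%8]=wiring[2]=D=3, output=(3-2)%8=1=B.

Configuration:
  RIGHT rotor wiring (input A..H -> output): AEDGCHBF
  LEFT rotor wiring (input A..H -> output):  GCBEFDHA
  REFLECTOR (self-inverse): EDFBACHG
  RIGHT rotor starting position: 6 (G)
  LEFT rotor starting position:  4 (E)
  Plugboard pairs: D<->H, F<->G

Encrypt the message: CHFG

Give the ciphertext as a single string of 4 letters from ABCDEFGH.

Answer: BAHD

Derivation:
Char 1 ('C'): step: R->7, L=4; C->plug->C->R->F->L->G->refl->H->L'->B->R'->B->plug->B
Char 2 ('H'): step: R->0, L->5 (L advanced); H->plug->D->R->G->L->H->refl->G->L'->A->R'->A->plug->A
Char 3 ('F'): step: R->1, L=5; F->plug->G->R->E->L->F->refl->C->L'->B->R'->D->plug->H
Char 4 ('G'): step: R->2, L=5; G->plug->F->R->D->L->B->refl->D->L'->C->R'->H->plug->D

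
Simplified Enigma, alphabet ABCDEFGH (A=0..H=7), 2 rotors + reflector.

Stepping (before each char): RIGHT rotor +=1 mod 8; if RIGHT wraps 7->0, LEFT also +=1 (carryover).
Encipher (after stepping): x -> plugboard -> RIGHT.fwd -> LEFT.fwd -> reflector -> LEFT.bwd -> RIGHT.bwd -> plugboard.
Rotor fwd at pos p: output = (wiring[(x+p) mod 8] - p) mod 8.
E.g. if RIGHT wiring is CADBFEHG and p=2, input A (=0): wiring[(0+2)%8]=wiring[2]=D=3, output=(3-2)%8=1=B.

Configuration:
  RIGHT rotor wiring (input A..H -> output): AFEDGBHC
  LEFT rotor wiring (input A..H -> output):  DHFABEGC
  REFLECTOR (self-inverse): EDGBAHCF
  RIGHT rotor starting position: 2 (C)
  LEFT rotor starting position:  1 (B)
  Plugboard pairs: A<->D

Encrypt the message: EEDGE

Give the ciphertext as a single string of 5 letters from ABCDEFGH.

Char 1 ('E'): step: R->3, L=1; E->plug->E->R->H->L->C->refl->G->L'->A->R'->A->plug->D
Char 2 ('E'): step: R->4, L=1; E->plug->E->R->E->L->D->refl->B->L'->G->R'->D->plug->A
Char 3 ('D'): step: R->5, L=1; D->plug->A->R->E->L->D->refl->B->L'->G->R'->G->plug->G
Char 4 ('G'): step: R->6, L=1; G->plug->G->R->A->L->G->refl->C->L'->H->R'->D->plug->A
Char 5 ('E'): step: R->7, L=1; E->plug->E->R->E->L->D->refl->B->L'->G->R'->C->plug->C

Answer: DAGAC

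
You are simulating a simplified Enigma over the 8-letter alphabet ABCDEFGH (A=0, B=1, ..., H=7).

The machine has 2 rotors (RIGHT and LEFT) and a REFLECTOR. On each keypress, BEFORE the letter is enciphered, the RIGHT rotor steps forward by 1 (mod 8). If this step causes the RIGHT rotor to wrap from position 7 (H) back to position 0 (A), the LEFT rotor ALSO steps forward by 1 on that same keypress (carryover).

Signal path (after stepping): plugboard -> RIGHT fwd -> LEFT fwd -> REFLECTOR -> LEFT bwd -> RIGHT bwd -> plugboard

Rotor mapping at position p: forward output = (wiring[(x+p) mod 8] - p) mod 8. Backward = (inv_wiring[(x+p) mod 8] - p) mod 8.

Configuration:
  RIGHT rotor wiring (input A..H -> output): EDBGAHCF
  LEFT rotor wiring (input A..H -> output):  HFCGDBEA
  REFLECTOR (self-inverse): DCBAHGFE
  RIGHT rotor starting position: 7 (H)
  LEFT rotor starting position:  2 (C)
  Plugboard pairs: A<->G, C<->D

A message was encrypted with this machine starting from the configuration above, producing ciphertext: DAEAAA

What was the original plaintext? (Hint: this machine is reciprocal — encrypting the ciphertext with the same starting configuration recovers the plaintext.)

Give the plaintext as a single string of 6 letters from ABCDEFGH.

Answer: EGHFFD

Derivation:
Char 1 ('D'): step: R->0, L->3 (L advanced); D->plug->C->R->B->L->A->refl->D->L'->A->R'->E->plug->E
Char 2 ('A'): step: R->1, L=3; A->plug->G->R->E->L->F->refl->G->L'->C->R'->A->plug->G
Char 3 ('E'): step: R->2, L=3; E->plug->E->R->A->L->D->refl->A->L'->B->R'->H->plug->H
Char 4 ('A'): step: R->3, L=3; A->plug->G->R->A->L->D->refl->A->L'->B->R'->F->plug->F
Char 5 ('A'): step: R->4, L=3; A->plug->G->R->F->L->E->refl->H->L'->H->R'->F->plug->F
Char 6 ('A'): step: R->5, L=3; A->plug->G->R->B->L->A->refl->D->L'->A->R'->C->plug->D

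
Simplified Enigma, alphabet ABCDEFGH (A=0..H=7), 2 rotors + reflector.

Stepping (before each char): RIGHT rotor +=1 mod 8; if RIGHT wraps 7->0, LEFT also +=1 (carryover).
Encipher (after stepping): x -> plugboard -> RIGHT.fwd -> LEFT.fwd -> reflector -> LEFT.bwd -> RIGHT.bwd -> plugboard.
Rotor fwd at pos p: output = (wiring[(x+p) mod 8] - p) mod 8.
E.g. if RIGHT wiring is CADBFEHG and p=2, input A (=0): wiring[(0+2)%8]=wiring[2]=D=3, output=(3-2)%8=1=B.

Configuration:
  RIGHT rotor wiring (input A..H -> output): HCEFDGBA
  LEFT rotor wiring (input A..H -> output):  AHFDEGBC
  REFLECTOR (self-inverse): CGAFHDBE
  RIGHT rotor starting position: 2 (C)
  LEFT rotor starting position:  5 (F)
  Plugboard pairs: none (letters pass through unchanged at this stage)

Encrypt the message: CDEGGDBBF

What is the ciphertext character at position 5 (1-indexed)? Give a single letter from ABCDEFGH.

Char 1 ('C'): step: R->3, L=5; C->plug->C->R->D->L->D->refl->F->L'->C->R'->A->plug->A
Char 2 ('D'): step: R->4, L=5; D->plug->D->R->E->L->C->refl->A->L'->F->R'->C->plug->C
Char 3 ('E'): step: R->5, L=5; E->plug->E->R->F->L->A->refl->C->L'->E->R'->B->plug->B
Char 4 ('G'): step: R->6, L=5; G->plug->G->R->F->L->A->refl->C->L'->E->R'->D->plug->D
Char 5 ('G'): step: R->7, L=5; G->plug->G->R->H->L->H->refl->E->L'->B->R'->A->plug->A

A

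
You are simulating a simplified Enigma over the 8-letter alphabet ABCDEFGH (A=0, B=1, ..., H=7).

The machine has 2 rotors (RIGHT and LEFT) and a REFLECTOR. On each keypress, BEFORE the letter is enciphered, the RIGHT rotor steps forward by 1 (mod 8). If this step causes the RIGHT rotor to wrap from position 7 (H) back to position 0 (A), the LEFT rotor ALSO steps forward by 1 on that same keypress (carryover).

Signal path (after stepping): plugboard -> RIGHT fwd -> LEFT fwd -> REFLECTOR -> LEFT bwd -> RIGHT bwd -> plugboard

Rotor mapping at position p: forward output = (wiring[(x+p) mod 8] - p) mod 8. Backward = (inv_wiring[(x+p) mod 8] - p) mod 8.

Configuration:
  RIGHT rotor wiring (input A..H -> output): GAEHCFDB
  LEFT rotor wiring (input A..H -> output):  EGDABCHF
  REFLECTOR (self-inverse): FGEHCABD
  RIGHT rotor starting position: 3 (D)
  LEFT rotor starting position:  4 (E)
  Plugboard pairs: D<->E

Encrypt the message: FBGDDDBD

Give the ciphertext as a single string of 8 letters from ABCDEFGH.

Answer: GGCHBHGF

Derivation:
Char 1 ('F'): step: R->4, L=4; F->plug->F->R->E->L->A->refl->F->L'->A->R'->G->plug->G
Char 2 ('B'): step: R->5, L=4; B->plug->B->R->G->L->H->refl->D->L'->C->R'->G->plug->G
Char 3 ('G'): step: R->6, L=4; G->plug->G->R->E->L->A->refl->F->L'->A->R'->C->plug->C
Char 4 ('D'): step: R->7, L=4; D->plug->E->R->A->L->F->refl->A->L'->E->R'->H->plug->H
Char 5 ('D'): step: R->0, L->5 (L advanced); D->plug->E->R->C->L->A->refl->F->L'->A->R'->B->plug->B
Char 6 ('D'): step: R->1, L=5; D->plug->E->R->E->L->B->refl->G->L'->F->R'->H->plug->H
Char 7 ('B'): step: R->2, L=5; B->plug->B->R->F->L->G->refl->B->L'->E->R'->G->plug->G
Char 8 ('D'): step: R->3, L=5; D->plug->E->R->G->L->D->refl->H->L'->D->R'->F->plug->F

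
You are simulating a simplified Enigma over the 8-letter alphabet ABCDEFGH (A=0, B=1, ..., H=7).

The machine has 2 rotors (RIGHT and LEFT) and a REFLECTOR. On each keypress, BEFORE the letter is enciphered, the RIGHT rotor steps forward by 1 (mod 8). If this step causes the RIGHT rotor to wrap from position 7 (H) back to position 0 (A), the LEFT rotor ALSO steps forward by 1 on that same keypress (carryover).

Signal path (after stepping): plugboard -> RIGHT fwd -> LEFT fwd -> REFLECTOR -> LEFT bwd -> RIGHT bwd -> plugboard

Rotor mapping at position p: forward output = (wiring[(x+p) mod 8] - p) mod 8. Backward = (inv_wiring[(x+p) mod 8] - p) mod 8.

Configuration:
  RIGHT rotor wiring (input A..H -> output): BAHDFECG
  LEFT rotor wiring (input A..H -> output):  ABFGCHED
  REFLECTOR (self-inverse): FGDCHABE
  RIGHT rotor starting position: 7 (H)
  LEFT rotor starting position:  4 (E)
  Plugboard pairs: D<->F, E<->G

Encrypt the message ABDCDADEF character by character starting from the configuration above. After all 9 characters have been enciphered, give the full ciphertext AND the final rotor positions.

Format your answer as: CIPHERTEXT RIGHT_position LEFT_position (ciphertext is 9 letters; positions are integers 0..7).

Answer: DCBHABEAE 0 6

Derivation:
Char 1 ('A'): step: R->0, L->5 (L advanced); A->plug->A->R->B->L->H->refl->E->L'->E->R'->F->plug->D
Char 2 ('B'): step: R->1, L=5; B->plug->B->R->G->L->B->refl->G->L'->C->R'->C->plug->C
Char 3 ('D'): step: R->2, L=5; D->plug->F->R->E->L->E->refl->H->L'->B->R'->B->plug->B
Char 4 ('C'): step: R->3, L=5; C->plug->C->R->B->L->H->refl->E->L'->E->R'->H->plug->H
Char 5 ('D'): step: R->4, L=5; D->plug->F->R->E->L->E->refl->H->L'->B->R'->A->plug->A
Char 6 ('A'): step: R->5, L=5; A->plug->A->R->H->L->F->refl->A->L'->F->R'->B->plug->B
Char 7 ('D'): step: R->6, L=5; D->plug->F->R->F->L->A->refl->F->L'->H->R'->G->plug->E
Char 8 ('E'): step: R->7, L=5; E->plug->G->R->F->L->A->refl->F->L'->H->R'->A->plug->A
Char 9 ('F'): step: R->0, L->6 (L advanced); F->plug->D->R->D->L->D->refl->C->L'->C->R'->G->plug->E
Final: ciphertext=DCBHABEAE, RIGHT=0, LEFT=6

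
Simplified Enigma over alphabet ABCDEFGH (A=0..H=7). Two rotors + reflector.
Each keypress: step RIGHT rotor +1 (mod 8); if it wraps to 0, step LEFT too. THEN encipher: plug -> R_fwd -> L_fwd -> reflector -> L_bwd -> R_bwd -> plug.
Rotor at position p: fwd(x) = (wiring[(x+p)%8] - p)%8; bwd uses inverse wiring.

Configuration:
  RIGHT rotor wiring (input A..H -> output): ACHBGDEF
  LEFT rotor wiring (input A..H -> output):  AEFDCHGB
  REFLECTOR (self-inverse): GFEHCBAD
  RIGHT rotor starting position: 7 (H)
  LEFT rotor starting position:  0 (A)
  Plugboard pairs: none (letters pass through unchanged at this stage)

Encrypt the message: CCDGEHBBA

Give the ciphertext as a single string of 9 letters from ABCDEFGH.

Answer: AHECFFGEH

Derivation:
Char 1 ('C'): step: R->0, L->1 (L advanced); C->plug->C->R->H->L->H->refl->D->L'->A->R'->A->plug->A
Char 2 ('C'): step: R->1, L=1; C->plug->C->R->A->L->D->refl->H->L'->H->R'->H->plug->H
Char 3 ('D'): step: R->2, L=1; D->plug->D->R->B->L->E->refl->C->L'->C->R'->E->plug->E
Char 4 ('G'): step: R->3, L=1; G->plug->G->R->H->L->H->refl->D->L'->A->R'->C->plug->C
Char 5 ('E'): step: R->4, L=1; E->plug->E->R->E->L->G->refl->A->L'->G->R'->F->plug->F
Char 6 ('H'): step: R->5, L=1; H->plug->H->R->B->L->E->refl->C->L'->C->R'->F->plug->F
Char 7 ('B'): step: R->6, L=1; B->plug->B->R->H->L->H->refl->D->L'->A->R'->G->plug->G
Char 8 ('B'): step: R->7, L=1; B->plug->B->R->B->L->E->refl->C->L'->C->R'->E->plug->E
Char 9 ('A'): step: R->0, L->2 (L advanced); A->plug->A->R->A->L->D->refl->H->L'->F->R'->H->plug->H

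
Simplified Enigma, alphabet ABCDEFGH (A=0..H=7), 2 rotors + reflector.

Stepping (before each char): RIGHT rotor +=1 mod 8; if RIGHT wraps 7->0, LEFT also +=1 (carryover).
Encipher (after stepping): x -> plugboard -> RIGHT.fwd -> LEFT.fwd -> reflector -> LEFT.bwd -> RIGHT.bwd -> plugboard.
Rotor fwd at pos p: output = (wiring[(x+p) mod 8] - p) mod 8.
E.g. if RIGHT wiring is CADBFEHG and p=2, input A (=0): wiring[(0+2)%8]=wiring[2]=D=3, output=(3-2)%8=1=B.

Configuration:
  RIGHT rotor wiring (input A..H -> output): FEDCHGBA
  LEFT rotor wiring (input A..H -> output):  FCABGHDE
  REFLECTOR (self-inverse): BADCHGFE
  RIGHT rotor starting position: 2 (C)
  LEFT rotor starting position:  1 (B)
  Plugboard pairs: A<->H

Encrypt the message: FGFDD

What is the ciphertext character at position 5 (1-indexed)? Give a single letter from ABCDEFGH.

Char 1 ('F'): step: R->3, L=1; F->plug->F->R->C->L->A->refl->B->L'->A->R'->H->plug->A
Char 2 ('G'): step: R->4, L=1; G->plug->G->R->H->L->E->refl->H->L'->B->R'->E->plug->E
Char 3 ('F'): step: R->5, L=1; F->plug->F->R->G->L->D->refl->C->L'->F->R'->G->plug->G
Char 4 ('D'): step: R->6, L=1; D->plug->D->R->G->L->D->refl->C->L'->F->R'->E->plug->E
Char 5 ('D'): step: R->7, L=1; D->plug->D->R->E->L->G->refl->F->L'->D->R'->E->plug->E

E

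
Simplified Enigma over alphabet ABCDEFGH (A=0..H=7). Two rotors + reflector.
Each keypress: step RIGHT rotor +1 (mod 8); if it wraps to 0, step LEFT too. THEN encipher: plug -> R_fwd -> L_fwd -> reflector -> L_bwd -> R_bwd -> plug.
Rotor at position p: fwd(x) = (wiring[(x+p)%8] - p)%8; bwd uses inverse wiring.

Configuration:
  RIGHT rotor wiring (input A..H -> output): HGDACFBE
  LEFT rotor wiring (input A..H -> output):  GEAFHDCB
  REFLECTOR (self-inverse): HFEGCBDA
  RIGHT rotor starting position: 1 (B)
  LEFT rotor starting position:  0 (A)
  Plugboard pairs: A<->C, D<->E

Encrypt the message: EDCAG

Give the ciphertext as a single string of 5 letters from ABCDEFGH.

Char 1 ('E'): step: R->2, L=0; E->plug->D->R->D->L->F->refl->B->L'->H->R'->E->plug->D
Char 2 ('D'): step: R->3, L=0; D->plug->E->R->B->L->E->refl->C->L'->G->R'->D->plug->E
Char 3 ('C'): step: R->4, L=0; C->plug->A->R->G->L->C->refl->E->L'->B->R'->B->plug->B
Char 4 ('A'): step: R->5, L=0; A->plug->C->R->H->L->B->refl->F->L'->D->R'->G->plug->G
Char 5 ('G'): step: R->6, L=0; G->plug->G->R->E->L->H->refl->A->L'->C->R'->F->plug->F

Answer: DEBGF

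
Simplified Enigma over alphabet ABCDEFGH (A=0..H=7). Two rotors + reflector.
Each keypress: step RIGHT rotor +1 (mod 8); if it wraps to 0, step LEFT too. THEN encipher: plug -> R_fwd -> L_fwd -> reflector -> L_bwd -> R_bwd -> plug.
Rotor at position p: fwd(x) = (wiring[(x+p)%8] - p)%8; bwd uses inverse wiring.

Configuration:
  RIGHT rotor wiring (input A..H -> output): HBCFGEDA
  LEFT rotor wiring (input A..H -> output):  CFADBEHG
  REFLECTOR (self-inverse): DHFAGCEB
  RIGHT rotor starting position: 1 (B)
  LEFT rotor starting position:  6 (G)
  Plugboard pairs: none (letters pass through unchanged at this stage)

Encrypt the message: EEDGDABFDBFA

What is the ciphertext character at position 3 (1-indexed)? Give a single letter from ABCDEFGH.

Char 1 ('E'): step: R->2, L=6; E->plug->E->R->B->L->A->refl->D->L'->G->R'->F->plug->F
Char 2 ('E'): step: R->3, L=6; E->plug->E->R->F->L->F->refl->C->L'->E->R'->F->plug->F
Char 3 ('D'): step: R->4, L=6; D->plug->D->R->E->L->C->refl->F->L'->F->R'->F->plug->F

F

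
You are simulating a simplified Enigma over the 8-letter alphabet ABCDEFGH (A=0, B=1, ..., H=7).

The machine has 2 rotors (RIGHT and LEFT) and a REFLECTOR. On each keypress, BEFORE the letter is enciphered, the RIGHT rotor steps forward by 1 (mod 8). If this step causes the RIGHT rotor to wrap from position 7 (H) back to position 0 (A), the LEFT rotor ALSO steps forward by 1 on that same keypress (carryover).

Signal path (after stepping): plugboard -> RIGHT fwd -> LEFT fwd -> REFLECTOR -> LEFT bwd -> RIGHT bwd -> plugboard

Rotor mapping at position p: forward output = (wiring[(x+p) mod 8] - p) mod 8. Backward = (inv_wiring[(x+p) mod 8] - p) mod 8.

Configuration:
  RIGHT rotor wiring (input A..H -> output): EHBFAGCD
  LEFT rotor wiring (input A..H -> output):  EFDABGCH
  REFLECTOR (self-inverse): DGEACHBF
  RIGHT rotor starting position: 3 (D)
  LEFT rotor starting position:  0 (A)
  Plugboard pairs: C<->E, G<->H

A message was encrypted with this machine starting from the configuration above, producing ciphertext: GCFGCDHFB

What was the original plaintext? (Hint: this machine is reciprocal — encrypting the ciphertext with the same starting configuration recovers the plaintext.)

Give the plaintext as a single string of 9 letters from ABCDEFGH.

Char 1 ('G'): step: R->4, L=0; G->plug->H->R->B->L->F->refl->H->L'->H->R'->D->plug->D
Char 2 ('C'): step: R->5, L=0; C->plug->E->R->C->L->D->refl->A->L'->D->R'->H->plug->G
Char 3 ('F'): step: R->6, L=0; F->plug->F->R->H->L->H->refl->F->L'->B->R'->D->plug->D
Char 4 ('G'): step: R->7, L=0; G->plug->H->R->D->L->A->refl->D->L'->C->R'->D->plug->D
Char 5 ('C'): step: R->0, L->1 (L advanced); C->plug->E->R->A->L->E->refl->C->L'->B->R'->C->plug->E
Char 6 ('D'): step: R->1, L=1; D->plug->D->R->H->L->D->refl->A->L'->D->R'->H->plug->G
Char 7 ('H'): step: R->2, L=1; H->plug->G->R->C->L->H->refl->F->L'->E->R'->D->plug->D
Char 8 ('F'): step: R->3, L=1; F->plug->F->R->B->L->C->refl->E->L'->A->R'->E->plug->C
Char 9 ('B'): step: R->4, L=1; B->plug->B->R->C->L->H->refl->F->L'->E->R'->A->plug->A

Answer: DGDDEGDCA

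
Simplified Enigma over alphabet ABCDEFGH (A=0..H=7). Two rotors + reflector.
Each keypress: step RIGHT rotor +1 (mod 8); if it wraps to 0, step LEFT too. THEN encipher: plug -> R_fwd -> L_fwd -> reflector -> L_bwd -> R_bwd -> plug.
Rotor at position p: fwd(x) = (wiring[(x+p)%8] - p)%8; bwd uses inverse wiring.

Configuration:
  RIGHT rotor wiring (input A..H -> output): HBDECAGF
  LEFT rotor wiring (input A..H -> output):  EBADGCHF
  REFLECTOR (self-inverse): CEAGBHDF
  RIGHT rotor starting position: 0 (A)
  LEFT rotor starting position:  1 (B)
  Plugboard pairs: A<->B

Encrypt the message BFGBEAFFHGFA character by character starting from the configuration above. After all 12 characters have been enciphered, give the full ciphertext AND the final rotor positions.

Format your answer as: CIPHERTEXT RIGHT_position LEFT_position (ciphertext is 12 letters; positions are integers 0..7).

Char 1 ('B'): step: R->1, L=1; B->plug->A->R->A->L->A->refl->C->L'->C->R'->B->plug->A
Char 2 ('F'): step: R->2, L=1; F->plug->F->R->D->L->F->refl->H->L'->B->R'->A->plug->B
Char 3 ('G'): step: R->3, L=1; G->plug->G->R->G->L->E->refl->B->L'->E->R'->F->plug->F
Char 4 ('B'): step: R->4, L=1; B->plug->A->R->G->L->E->refl->B->L'->E->R'->B->plug->A
Char 5 ('E'): step: R->5, L=1; E->plug->E->R->E->L->B->refl->E->L'->G->R'->F->plug->F
Char 6 ('A'): step: R->6, L=1; A->plug->B->R->H->L->D->refl->G->L'->F->R'->E->plug->E
Char 7 ('F'): step: R->7, L=1; F->plug->F->R->D->L->F->refl->H->L'->B->R'->G->plug->G
Char 8 ('F'): step: R->0, L->2 (L advanced); F->plug->F->R->A->L->G->refl->D->L'->F->R'->H->plug->H
Char 9 ('H'): step: R->1, L=2; H->plug->H->R->G->L->C->refl->A->L'->D->R'->C->plug->C
Char 10 ('G'): step: R->2, L=2; G->plug->G->R->F->L->D->refl->G->L'->A->R'->C->plug->C
Char 11 ('F'): step: R->3, L=2; F->plug->F->R->E->L->F->refl->H->L'->H->R'->B->plug->A
Char 12 ('A'): step: R->4, L=2; A->plug->B->R->E->L->F->refl->H->L'->H->R'->G->plug->G
Final: ciphertext=ABFAFEGHCCAG, RIGHT=4, LEFT=2

Answer: ABFAFEGHCCAG 4 2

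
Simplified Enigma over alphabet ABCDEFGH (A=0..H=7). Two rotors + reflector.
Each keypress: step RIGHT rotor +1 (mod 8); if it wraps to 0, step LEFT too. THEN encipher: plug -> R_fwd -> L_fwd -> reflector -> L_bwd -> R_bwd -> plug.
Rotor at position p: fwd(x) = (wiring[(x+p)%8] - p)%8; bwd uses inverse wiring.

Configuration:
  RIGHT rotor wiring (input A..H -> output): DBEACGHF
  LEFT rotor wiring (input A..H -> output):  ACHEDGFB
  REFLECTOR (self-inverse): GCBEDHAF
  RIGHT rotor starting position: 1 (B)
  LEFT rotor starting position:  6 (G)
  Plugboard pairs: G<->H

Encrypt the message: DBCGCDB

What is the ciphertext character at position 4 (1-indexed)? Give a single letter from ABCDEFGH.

Char 1 ('D'): step: R->2, L=6; D->plug->D->R->E->L->B->refl->C->L'->C->R'->A->plug->A
Char 2 ('B'): step: R->3, L=6; B->plug->B->R->H->L->A->refl->G->L'->F->R'->A->plug->A
Char 3 ('C'): step: R->4, L=6; C->plug->C->R->D->L->E->refl->D->L'->B->R'->D->plug->D
Char 4 ('G'): step: R->5, L=6; G->plug->H->R->F->L->G->refl->A->L'->H->R'->F->plug->F

F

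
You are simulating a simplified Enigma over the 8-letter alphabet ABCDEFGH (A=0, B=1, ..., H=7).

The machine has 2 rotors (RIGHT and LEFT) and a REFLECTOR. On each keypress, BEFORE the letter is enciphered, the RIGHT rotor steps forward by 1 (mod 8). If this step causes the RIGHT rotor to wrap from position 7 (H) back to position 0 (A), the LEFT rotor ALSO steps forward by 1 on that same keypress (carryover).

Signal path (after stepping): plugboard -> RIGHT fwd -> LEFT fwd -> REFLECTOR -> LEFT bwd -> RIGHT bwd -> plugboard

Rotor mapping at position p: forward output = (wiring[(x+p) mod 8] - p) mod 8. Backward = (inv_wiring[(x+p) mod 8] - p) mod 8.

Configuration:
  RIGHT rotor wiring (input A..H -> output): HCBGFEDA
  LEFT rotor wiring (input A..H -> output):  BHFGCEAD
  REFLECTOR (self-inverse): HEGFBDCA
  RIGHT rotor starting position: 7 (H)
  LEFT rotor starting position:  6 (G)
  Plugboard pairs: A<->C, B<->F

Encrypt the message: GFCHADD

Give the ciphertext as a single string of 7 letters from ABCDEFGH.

Answer: AGHEFBF

Derivation:
Char 1 ('G'): step: R->0, L->7 (L advanced); G->plug->G->R->D->L->G->refl->C->L'->B->R'->C->plug->A
Char 2 ('F'): step: R->1, L=7; F->plug->B->R->A->L->E->refl->B->L'->H->R'->G->plug->G
Char 3 ('C'): step: R->2, L=7; C->plug->A->R->H->L->B->refl->E->L'->A->R'->H->plug->H
Char 4 ('H'): step: R->3, L=7; H->plug->H->R->G->L->F->refl->D->L'->F->R'->E->plug->E
Char 5 ('A'): step: R->4, L=7; A->plug->C->R->H->L->B->refl->E->L'->A->R'->B->plug->F
Char 6 ('D'): step: R->5, L=7; D->plug->D->R->C->L->A->refl->H->L'->E->R'->F->plug->B
Char 7 ('D'): step: R->6, L=7; D->plug->D->R->E->L->H->refl->A->L'->C->R'->B->plug->F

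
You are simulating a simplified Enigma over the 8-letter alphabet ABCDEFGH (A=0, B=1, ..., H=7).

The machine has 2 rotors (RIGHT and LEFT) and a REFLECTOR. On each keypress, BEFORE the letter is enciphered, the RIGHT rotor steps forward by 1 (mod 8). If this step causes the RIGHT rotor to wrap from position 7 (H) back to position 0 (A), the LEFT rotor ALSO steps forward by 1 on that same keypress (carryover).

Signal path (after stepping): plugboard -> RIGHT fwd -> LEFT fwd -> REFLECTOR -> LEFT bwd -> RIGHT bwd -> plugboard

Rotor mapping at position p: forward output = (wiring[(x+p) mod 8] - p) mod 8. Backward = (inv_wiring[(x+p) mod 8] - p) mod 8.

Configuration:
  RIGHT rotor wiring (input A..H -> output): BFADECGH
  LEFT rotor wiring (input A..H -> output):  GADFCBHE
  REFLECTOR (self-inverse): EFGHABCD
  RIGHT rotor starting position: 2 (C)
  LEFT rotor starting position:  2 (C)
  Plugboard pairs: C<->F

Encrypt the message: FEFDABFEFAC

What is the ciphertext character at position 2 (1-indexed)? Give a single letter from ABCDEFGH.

Char 1 ('F'): step: R->3, L=2; F->plug->C->R->H->L->G->refl->C->L'->F->R'->H->plug->H
Char 2 ('E'): step: R->4, L=2; E->plug->E->R->F->L->C->refl->G->L'->H->R'->H->plug->H

H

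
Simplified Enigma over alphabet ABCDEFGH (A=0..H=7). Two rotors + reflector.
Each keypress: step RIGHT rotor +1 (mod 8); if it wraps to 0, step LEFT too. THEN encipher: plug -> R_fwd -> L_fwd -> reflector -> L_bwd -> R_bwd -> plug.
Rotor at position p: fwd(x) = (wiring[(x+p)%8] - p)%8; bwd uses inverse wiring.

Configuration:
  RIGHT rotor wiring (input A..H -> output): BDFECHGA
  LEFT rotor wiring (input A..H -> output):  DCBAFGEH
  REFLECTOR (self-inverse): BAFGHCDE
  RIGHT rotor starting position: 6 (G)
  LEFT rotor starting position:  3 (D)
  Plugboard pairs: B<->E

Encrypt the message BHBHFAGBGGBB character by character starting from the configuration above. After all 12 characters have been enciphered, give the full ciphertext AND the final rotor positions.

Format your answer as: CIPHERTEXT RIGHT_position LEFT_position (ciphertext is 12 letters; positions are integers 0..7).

Char 1 ('B'): step: R->7, L=3; B->plug->E->R->F->L->A->refl->B->L'->D->R'->F->plug->F
Char 2 ('H'): step: R->0, L->4 (L advanced); H->plug->H->R->A->L->B->refl->A->L'->C->R'->E->plug->B
Char 3 ('B'): step: R->1, L=4; B->plug->E->R->G->L->F->refl->C->L'->B->R'->D->plug->D
Char 4 ('H'): step: R->2, L=4; H->plug->H->R->B->L->C->refl->F->L'->G->R'->F->plug->F
Char 5 ('F'): step: R->3, L=4; F->plug->F->R->G->L->F->refl->C->L'->B->R'->A->plug->A
Char 6 ('A'): step: R->4, L=4; A->plug->A->R->G->L->F->refl->C->L'->B->R'->G->plug->G
Char 7 ('G'): step: R->5, L=4; G->plug->G->R->H->L->E->refl->H->L'->E->R'->D->plug->D
Char 8 ('B'): step: R->6, L=4; B->plug->E->R->H->L->E->refl->H->L'->E->R'->G->plug->G
Char 9 ('G'): step: R->7, L=4; G->plug->G->R->A->L->B->refl->A->L'->C->R'->B->plug->E
Char 10 ('G'): step: R->0, L->5 (L advanced); G->plug->G->R->G->L->D->refl->G->L'->D->R'->B->plug->E
Char 11 ('B'): step: R->1, L=5; B->plug->E->R->G->L->D->refl->G->L'->D->R'->C->plug->C
Char 12 ('B'): step: R->2, L=5; B->plug->E->R->E->L->F->refl->C->L'->C->R'->B->plug->E
Final: ciphertext=FBDFAGDGEECE, RIGHT=2, LEFT=5

Answer: FBDFAGDGEECE 2 5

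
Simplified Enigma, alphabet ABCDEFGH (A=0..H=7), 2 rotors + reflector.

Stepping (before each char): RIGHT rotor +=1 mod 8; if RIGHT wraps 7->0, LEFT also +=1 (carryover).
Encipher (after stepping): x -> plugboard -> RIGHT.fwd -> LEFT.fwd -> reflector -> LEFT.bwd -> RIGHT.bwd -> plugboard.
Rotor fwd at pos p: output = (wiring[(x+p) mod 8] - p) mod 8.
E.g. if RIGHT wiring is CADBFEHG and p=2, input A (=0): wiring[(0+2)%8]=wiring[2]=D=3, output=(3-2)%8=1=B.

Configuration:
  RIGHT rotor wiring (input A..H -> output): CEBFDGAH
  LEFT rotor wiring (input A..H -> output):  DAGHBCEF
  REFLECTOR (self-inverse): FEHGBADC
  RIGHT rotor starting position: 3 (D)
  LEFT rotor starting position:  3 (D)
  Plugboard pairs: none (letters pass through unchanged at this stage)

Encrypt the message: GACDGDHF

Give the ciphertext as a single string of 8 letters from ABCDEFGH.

Char 1 ('G'): step: R->4, L=3; G->plug->G->R->F->L->A->refl->F->L'->G->R'->E->plug->E
Char 2 ('A'): step: R->5, L=3; A->plug->A->R->B->L->G->refl->D->L'->H->R'->E->plug->E
Char 3 ('C'): step: R->6, L=3; C->plug->C->R->E->L->C->refl->H->L'->C->R'->A->plug->A
Char 4 ('D'): step: R->7, L=3; D->plug->D->R->C->L->H->refl->C->L'->E->R'->F->plug->F
Char 5 ('G'): step: R->0, L->4 (L advanced); G->plug->G->R->A->L->F->refl->A->L'->C->R'->A->plug->A
Char 6 ('D'): step: R->1, L=4; D->plug->D->R->C->L->A->refl->F->L'->A->R'->B->plug->B
Char 7 ('H'): step: R->2, L=4; H->plug->H->R->C->L->A->refl->F->L'->A->R'->G->plug->G
Char 8 ('F'): step: R->3, L=4; F->plug->F->R->H->L->D->refl->G->L'->B->R'->G->plug->G

Answer: EEAFABGG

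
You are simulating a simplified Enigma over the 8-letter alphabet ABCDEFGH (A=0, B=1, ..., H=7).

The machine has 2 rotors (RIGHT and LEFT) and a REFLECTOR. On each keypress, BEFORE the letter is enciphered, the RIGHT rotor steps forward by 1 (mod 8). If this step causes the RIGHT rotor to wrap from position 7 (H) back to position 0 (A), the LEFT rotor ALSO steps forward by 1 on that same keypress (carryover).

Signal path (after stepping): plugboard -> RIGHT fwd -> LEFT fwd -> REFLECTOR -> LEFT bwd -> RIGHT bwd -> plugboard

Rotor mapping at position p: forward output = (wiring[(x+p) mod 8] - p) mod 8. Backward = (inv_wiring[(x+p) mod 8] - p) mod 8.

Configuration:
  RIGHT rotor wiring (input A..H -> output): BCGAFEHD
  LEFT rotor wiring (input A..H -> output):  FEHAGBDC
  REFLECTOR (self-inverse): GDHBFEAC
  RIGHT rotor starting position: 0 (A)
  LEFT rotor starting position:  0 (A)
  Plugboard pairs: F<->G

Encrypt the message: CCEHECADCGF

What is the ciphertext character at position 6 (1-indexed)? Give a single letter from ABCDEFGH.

Char 1 ('C'): step: R->1, L=0; C->plug->C->R->H->L->C->refl->H->L'->C->R'->G->plug->F
Char 2 ('C'): step: R->2, L=0; C->plug->C->R->D->L->A->refl->G->L'->E->R'->A->plug->A
Char 3 ('E'): step: R->3, L=0; E->plug->E->R->A->L->F->refl->E->L'->B->R'->C->plug->C
Char 4 ('H'): step: R->4, L=0; H->plug->H->R->E->L->G->refl->A->L'->D->R'->C->plug->C
Char 5 ('E'): step: R->5, L=0; E->plug->E->R->F->L->B->refl->D->L'->G->R'->C->plug->C
Char 6 ('C'): step: R->6, L=0; C->plug->C->R->D->L->A->refl->G->L'->E->R'->D->plug->D

D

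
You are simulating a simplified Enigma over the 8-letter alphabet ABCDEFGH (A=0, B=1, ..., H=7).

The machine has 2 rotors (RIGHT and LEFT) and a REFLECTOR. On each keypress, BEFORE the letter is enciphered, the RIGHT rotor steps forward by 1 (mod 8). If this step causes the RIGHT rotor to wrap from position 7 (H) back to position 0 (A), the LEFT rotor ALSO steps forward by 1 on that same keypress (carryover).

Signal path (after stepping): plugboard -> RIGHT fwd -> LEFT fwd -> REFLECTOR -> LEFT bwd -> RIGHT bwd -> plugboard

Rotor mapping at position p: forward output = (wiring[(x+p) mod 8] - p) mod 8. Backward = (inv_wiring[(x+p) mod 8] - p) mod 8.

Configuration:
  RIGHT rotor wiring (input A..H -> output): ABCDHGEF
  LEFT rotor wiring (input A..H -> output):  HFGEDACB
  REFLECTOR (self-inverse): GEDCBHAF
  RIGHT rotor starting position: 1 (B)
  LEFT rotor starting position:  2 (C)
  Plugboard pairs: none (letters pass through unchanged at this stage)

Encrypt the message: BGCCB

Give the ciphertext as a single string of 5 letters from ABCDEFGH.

Answer: HFBHG

Derivation:
Char 1 ('B'): step: R->2, L=2; B->plug->B->R->B->L->C->refl->D->L'->H->R'->H->plug->H
Char 2 ('G'): step: R->3, L=2; G->plug->G->R->G->L->F->refl->H->L'->F->R'->F->plug->F
Char 3 ('C'): step: R->4, L=2; C->plug->C->R->A->L->E->refl->B->L'->C->R'->B->plug->B
Char 4 ('C'): step: R->5, L=2; C->plug->C->R->A->L->E->refl->B->L'->C->R'->H->plug->H
Char 5 ('B'): step: R->6, L=2; B->plug->B->R->H->L->D->refl->C->L'->B->R'->G->plug->G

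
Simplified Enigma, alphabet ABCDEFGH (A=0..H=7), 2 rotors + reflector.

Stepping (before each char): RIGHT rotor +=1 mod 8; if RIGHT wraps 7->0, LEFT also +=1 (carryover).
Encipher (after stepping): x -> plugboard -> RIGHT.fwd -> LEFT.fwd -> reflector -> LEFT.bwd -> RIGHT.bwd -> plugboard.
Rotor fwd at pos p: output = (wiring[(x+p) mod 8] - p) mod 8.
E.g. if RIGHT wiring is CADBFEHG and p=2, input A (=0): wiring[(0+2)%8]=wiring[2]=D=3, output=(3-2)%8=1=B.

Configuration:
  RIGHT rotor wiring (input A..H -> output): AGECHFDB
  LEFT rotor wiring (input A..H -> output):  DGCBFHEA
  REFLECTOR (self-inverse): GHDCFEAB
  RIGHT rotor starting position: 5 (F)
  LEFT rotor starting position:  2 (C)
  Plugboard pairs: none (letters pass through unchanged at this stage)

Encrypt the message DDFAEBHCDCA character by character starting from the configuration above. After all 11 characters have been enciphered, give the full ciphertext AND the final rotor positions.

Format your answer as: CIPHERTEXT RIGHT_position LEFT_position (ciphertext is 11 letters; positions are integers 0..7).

Answer: AFAGGCBHAEC 0 4

Derivation:
Char 1 ('D'): step: R->6, L=2; D->plug->D->R->A->L->A->refl->G->L'->F->R'->A->plug->A
Char 2 ('D'): step: R->7, L=2; D->plug->D->R->F->L->G->refl->A->L'->A->R'->F->plug->F
Char 3 ('F'): step: R->0, L->3 (L advanced); F->plug->F->R->F->L->A->refl->G->L'->A->R'->A->plug->A
Char 4 ('A'): step: R->1, L=3; A->plug->A->R->F->L->A->refl->G->L'->A->R'->G->plug->G
Char 5 ('E'): step: R->2, L=3; E->plug->E->R->B->L->C->refl->D->L'->G->R'->G->plug->G
Char 6 ('B'): step: R->3, L=3; B->plug->B->R->E->L->F->refl->E->L'->C->R'->C->plug->C
Char 7 ('H'): step: R->4, L=3; H->plug->H->R->G->L->D->refl->C->L'->B->R'->B->plug->B
Char 8 ('C'): step: R->5, L=3; C->plug->C->R->E->L->F->refl->E->L'->C->R'->H->plug->H
Char 9 ('D'): step: R->6, L=3; D->plug->D->R->A->L->G->refl->A->L'->F->R'->A->plug->A
Char 10 ('C'): step: R->7, L=3; C->plug->C->R->H->L->H->refl->B->L'->D->R'->E->plug->E
Char 11 ('A'): step: R->0, L->4 (L advanced); A->plug->A->R->A->L->B->refl->H->L'->E->R'->C->plug->C
Final: ciphertext=AFAGGCBHAEC, RIGHT=0, LEFT=4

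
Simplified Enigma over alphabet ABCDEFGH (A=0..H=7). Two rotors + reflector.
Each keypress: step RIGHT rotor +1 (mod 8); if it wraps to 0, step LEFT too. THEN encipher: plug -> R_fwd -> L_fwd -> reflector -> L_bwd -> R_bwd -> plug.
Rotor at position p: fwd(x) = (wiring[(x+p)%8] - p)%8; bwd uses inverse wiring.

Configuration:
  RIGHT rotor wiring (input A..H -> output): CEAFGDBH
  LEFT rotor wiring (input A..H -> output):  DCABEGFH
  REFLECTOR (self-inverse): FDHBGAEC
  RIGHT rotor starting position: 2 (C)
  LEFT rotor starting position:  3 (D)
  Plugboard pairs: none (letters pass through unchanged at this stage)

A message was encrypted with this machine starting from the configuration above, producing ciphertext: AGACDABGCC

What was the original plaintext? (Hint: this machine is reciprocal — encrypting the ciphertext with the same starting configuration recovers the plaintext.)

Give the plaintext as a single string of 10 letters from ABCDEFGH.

Char 1 ('A'): step: R->3, L=3; A->plug->A->R->C->L->D->refl->B->L'->B->R'->G->plug->G
Char 2 ('G'): step: R->4, L=3; G->plug->G->R->E->L->E->refl->G->L'->A->R'->F->plug->F
Char 3 ('A'): step: R->5, L=3; A->plug->A->R->G->L->H->refl->C->L'->D->R'->F->plug->F
Char 4 ('C'): step: R->6, L=3; C->plug->C->R->E->L->E->refl->G->L'->A->R'->G->plug->G
Char 5 ('D'): step: R->7, L=3; D->plug->D->R->B->L->B->refl->D->L'->C->R'->H->plug->H
Char 6 ('A'): step: R->0, L->4 (L advanced); A->plug->A->R->C->L->B->refl->D->L'->D->R'->F->plug->F
Char 7 ('B'): step: R->1, L=4; B->plug->B->R->H->L->F->refl->A->L'->A->R'->F->plug->F
Char 8 ('G'): step: R->2, L=4; G->plug->G->R->A->L->A->refl->F->L'->H->R'->E->plug->E
Char 9 ('C'): step: R->3, L=4; C->plug->C->R->A->L->A->refl->F->L'->H->R'->F->plug->F
Char 10 ('C'): step: R->4, L=4; C->plug->C->R->F->L->G->refl->E->L'->G->R'->E->plug->E

Answer: GFFGHFFEFE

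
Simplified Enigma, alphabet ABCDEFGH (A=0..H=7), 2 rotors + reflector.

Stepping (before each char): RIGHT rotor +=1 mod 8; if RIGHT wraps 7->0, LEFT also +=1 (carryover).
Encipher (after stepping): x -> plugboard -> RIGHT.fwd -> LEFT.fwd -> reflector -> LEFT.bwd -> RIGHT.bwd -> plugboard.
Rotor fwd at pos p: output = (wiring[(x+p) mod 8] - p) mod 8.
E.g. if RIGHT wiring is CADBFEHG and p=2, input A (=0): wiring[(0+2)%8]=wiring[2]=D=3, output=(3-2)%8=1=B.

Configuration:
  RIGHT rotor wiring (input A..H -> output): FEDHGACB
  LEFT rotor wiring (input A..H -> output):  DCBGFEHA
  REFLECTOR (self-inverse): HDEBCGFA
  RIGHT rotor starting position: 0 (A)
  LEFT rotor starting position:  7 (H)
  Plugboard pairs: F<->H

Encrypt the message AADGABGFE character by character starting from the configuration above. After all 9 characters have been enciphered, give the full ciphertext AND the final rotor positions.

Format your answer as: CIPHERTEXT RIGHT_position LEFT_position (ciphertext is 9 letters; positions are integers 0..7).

Char 1 ('A'): step: R->1, L=7; A->plug->A->R->D->L->C->refl->E->L'->B->R'->F->plug->H
Char 2 ('A'): step: R->2, L=7; A->plug->A->R->B->L->E->refl->C->L'->D->R'->G->plug->G
Char 3 ('D'): step: R->3, L=7; D->plug->D->R->H->L->A->refl->H->L'->E->R'->A->plug->A
Char 4 ('G'): step: R->4, L=7; G->plug->G->R->H->L->A->refl->H->L'->E->R'->B->plug->B
Char 5 ('A'): step: R->5, L=7; A->plug->A->R->D->L->C->refl->E->L'->B->R'->H->plug->F
Char 6 ('B'): step: R->6, L=7; B->plug->B->R->D->L->C->refl->E->L'->B->R'->F->plug->H
Char 7 ('G'): step: R->7, L=7; G->plug->G->R->B->L->E->refl->C->L'->D->R'->H->plug->F
Char 8 ('F'): step: R->0, L->0 (L advanced); F->plug->H->R->B->L->C->refl->E->L'->F->R'->A->plug->A
Char 9 ('E'): step: R->1, L=0; E->plug->E->R->H->L->A->refl->H->L'->G->R'->C->plug->C
Final: ciphertext=HGABFHFAC, RIGHT=1, LEFT=0

Answer: HGABFHFAC 1 0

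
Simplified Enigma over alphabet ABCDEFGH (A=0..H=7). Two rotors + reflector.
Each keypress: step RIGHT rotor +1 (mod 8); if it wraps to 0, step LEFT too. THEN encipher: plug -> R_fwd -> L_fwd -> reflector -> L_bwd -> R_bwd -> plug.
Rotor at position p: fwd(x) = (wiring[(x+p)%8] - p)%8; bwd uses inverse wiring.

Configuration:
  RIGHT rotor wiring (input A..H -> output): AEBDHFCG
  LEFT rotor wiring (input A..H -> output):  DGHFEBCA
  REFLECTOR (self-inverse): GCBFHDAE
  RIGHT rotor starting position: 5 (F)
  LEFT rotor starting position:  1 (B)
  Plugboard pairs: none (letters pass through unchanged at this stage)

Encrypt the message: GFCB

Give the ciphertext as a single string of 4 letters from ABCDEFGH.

Answer: AHAF

Derivation:
Char 1 ('G'): step: R->6, L=1; G->plug->G->R->B->L->G->refl->A->L'->E->R'->A->plug->A
Char 2 ('F'): step: R->7, L=1; F->plug->F->R->A->L->F->refl->D->L'->D->R'->H->plug->H
Char 3 ('C'): step: R->0, L->2 (L advanced); C->plug->C->R->B->L->D->refl->F->L'->A->R'->A->plug->A
Char 4 ('B'): step: R->1, L=2; B->plug->B->R->A->L->F->refl->D->L'->B->R'->F->plug->F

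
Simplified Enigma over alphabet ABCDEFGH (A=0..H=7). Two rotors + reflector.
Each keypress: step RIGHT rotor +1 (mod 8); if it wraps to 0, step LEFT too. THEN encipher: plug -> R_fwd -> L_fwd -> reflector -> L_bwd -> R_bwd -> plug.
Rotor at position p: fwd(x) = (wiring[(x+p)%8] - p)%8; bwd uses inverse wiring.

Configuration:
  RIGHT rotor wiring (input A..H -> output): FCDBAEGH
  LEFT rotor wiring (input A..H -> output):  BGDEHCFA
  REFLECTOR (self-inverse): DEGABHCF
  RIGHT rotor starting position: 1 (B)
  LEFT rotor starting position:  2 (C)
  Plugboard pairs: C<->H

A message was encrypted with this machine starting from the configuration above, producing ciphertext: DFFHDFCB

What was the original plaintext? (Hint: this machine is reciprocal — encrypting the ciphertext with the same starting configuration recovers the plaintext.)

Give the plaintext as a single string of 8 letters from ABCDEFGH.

Answer: HAHFFGGC

Derivation:
Char 1 ('D'): step: R->2, L=2; D->plug->D->R->C->L->F->refl->H->L'->G->R'->C->plug->H
Char 2 ('F'): step: R->3, L=2; F->plug->F->R->C->L->F->refl->H->L'->G->R'->A->plug->A
Char 3 ('F'): step: R->4, L=2; F->plug->F->R->G->L->H->refl->F->L'->C->R'->C->plug->H
Char 4 ('H'): step: R->5, L=2; H->plug->C->R->C->L->F->refl->H->L'->G->R'->F->plug->F
Char 5 ('D'): step: R->6, L=2; D->plug->D->R->E->L->D->refl->A->L'->D->R'->F->plug->F
Char 6 ('F'): step: R->7, L=2; F->plug->F->R->B->L->C->refl->G->L'->F->R'->G->plug->G
Char 7 ('C'): step: R->0, L->3 (L advanced); C->plug->H->R->H->L->A->refl->D->L'->G->R'->G->plug->G
Char 8 ('B'): step: R->1, L=3; B->plug->B->R->C->L->H->refl->F->L'->E->R'->H->plug->C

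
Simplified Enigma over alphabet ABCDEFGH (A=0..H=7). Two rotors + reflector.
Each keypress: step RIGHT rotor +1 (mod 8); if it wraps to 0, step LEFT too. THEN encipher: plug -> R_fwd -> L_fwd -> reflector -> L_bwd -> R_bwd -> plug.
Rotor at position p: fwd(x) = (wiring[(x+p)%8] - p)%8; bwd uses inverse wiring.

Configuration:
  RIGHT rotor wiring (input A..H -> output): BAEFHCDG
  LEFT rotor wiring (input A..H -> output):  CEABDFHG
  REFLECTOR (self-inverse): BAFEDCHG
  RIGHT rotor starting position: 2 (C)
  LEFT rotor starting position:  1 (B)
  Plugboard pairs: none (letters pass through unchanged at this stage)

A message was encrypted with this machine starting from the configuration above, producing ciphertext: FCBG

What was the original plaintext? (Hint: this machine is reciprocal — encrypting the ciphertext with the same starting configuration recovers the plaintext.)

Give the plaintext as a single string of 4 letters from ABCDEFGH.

Answer: EDEA

Derivation:
Char 1 ('F'): step: R->3, L=1; F->plug->F->R->G->L->F->refl->C->L'->D->R'->E->plug->E
Char 2 ('C'): step: R->4, L=1; C->plug->C->R->H->L->B->refl->A->L'->C->R'->D->plug->D
Char 3 ('B'): step: R->5, L=1; B->plug->B->R->G->L->F->refl->C->L'->D->R'->E->plug->E
Char 4 ('G'): step: R->6, L=1; G->plug->G->R->B->L->H->refl->G->L'->F->R'->A->plug->A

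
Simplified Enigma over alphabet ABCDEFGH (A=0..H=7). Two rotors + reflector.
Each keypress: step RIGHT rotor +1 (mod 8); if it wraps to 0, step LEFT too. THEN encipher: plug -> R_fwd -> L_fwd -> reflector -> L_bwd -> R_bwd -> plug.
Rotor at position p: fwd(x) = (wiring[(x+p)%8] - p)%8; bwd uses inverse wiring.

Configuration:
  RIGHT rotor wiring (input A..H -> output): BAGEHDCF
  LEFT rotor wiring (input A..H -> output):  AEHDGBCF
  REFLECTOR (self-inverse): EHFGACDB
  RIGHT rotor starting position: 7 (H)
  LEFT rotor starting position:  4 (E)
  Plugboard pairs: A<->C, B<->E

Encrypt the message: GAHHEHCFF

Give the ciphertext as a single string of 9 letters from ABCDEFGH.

Char 1 ('G'): step: R->0, L->5 (L advanced); G->plug->G->R->C->L->A->refl->E->L'->A->R'->B->plug->E
Char 2 ('A'): step: R->1, L=5; A->plug->C->R->D->L->D->refl->G->L'->G->R'->D->plug->D
Char 3 ('H'): step: R->2, L=5; H->plug->H->R->G->L->G->refl->D->L'->D->R'->F->plug->F
Char 4 ('H'): step: R->3, L=5; H->plug->H->R->D->L->D->refl->G->L'->G->R'->F->plug->F
Char 5 ('E'): step: R->4, L=5; E->plug->B->R->H->L->B->refl->H->L'->E->R'->F->plug->F
Char 6 ('H'): step: R->5, L=5; H->plug->H->R->C->L->A->refl->E->L'->A->R'->C->plug->A
Char 7 ('C'): step: R->6, L=5; C->plug->A->R->E->L->H->refl->B->L'->H->R'->B->plug->E
Char 8 ('F'): step: R->7, L=5; F->plug->F->R->A->L->E->refl->A->L'->C->R'->B->plug->E
Char 9 ('F'): step: R->0, L->6 (L advanced); F->plug->F->R->D->L->G->refl->D->L'->H->R'->E->plug->B

Answer: EDFFFAEEB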